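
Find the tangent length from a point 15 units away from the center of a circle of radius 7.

The tangent, radius, and line from the external point to the center form a right triangle.
The right angle is where the tangent meets the radius.
By the Pythagorean theorem: tangent² + 7² = 15²
tangent² = 225 - 49 = 176
tangent = 4*sqrt(11)

4*sqrt(11)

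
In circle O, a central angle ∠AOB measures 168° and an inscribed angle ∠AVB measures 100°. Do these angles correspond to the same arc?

By the inscribed angle theorem, the inscribed angle for a central angle of 168° should be 168° / 2 = 84°.
The given inscribed angle is 100°, which does not equal 84°.
Therefore, no, they do not correspond to the same arc.

No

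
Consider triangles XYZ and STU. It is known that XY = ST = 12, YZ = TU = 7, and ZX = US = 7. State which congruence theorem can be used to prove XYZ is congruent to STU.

The given information matches SSS: All three pairs of corresponding sides are equal (Side-Side-Side).

SSS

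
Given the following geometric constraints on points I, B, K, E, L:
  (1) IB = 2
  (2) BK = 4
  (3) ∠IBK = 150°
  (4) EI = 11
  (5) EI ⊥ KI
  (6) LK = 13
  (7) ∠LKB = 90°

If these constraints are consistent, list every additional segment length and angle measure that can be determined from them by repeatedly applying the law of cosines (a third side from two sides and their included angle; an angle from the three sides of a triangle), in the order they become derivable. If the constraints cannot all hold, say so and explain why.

The constraints are consistent. Derivable facts, in order:
After 1 step:
- BL = √185
- IK ≈ 5.82
After 2 steps:
- KE ≈ 12.44
- ∠BIK = 20.1°
- ∠BKI = 9.9°
- ∠BLK = 17.1°
- ∠KBL = 72.9°
After 3 steps:
- ∠EKI = 62.12°
- ∠IEK = 27.88°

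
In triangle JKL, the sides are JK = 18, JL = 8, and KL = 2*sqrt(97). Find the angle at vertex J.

cos(J) = (18² + 8² - (2*sqrt(97))²) / (2 × 18 × 8) = 0, so J = arccos(0) = 90°.

90°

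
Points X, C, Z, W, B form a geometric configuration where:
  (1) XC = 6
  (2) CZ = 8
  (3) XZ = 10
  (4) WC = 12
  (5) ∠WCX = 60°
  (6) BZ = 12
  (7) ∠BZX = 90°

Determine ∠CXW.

Step 1: By the law of cosines on triangle XCW: XW² = 6² + 12² − 2·6·12·cos(60°) = 108, so XW = 6·√3.
Step 2: By the inverse law of cosines on triangle CXW: cos(∠CXW) = (6² + (6·√3)² − 12²) / (2·6·6·√3) = 0/124.71 = 0, so ∠CXW = 90°.

Therefore, the measure of angle ∠CXW = 90°.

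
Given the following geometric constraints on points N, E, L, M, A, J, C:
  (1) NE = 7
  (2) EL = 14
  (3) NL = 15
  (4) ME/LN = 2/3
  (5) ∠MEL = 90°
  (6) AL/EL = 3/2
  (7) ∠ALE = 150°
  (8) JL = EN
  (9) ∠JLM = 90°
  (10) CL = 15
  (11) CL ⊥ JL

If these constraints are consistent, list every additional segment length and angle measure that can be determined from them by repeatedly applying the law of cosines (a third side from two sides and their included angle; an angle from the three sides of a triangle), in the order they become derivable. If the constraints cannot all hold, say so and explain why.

The constraints are consistent. Derivable facts, in order:
After 1 step:
- EA ≈ 33.86
- JC ≈ 16.55
- LM = 2·√74
- ∠ELN = 27.66°
- ∠ENL = 68.2°
- ∠LEN = 84.14°
After 2 steps:
- MJ ≈ 18.57
- ∠AEL = 18.07°
- ∠CJL = 64.98°
- ∠EAL = 11.93°
- ∠ELM = 35.54°
- ∠EML = 54.46°
- ∠JCL = 25.02°
After 3 steps:
- ∠JML = 22.14°
- ∠LJM = 67.86°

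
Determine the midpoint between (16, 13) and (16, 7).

M = ((x₁ + x₂)/2, (y₁ + y₂)/2)
= ((16 + 16)/2, (13 + 7)/2)
= (32/2, 20/2) = (16, 10)

(16, 10)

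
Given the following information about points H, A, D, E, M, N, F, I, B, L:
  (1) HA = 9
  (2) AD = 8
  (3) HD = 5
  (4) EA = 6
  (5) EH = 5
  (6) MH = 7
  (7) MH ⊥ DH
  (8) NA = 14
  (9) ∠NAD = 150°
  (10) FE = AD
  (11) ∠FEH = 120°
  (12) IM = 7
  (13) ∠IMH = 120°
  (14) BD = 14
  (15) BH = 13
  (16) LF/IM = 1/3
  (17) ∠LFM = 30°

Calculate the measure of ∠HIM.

Step 1: By the law of cosines on triangle IMH: IH² = 7² + 7² − 2·7·7·cos(120°) = 147, so IH = 7·√3.
Step 2: By the inverse law of cosines on triangle HIM: cos(∠HIM) = ((7·√3)² + 7² − 7²) / (2·7·√3·7) = 147/169.74 = 0.866, so ∠HIM = 30°.

Therefore, the measure of angle ∠HIM = 30°.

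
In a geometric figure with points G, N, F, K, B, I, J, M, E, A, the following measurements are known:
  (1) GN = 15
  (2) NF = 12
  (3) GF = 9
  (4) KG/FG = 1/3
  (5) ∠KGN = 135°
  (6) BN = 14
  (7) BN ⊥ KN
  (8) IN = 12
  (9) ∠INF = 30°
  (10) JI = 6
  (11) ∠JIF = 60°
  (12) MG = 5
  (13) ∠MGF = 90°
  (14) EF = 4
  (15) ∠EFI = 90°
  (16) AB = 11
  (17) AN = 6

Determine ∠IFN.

Step 1: By the law of cosines on triangle FNI: FI² = 12² + 12² − 2·12·12·cos(30°) = 38.58, so FI ≈ 6.21.
Step 2: By the inverse law of cosines on triangle IFN: cos(∠IFN) = (6.21² + 12² − 12²) / (2·6.21·12) = 38.58/149.08 = 0.2588, so ∠IFN = 75°.

Therefore, the measure of angle ∠IFN = 75°.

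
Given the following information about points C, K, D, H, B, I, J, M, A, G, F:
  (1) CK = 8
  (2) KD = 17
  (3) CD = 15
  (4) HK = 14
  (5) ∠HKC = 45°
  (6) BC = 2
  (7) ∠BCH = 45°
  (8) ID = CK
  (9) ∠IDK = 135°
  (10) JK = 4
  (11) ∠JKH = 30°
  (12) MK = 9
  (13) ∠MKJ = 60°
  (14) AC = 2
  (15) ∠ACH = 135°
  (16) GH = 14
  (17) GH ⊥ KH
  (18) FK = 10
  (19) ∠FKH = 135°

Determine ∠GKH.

Step 1: By the law of cosines on triangle KHG: KG² = 14² + 14² − 2·14·14·cos(90°) = 392, so KG = 14·√2.
Step 2: By the inverse law of cosines on triangle GKH: cos(∠GKH) = ((14·√2)² + 14² − 14²) / (2·14·√2·14) = 392/554.37 = 0.7071, so ∠GKH = 45°.

Therefore, the measure of angle ∠GKH = 45°.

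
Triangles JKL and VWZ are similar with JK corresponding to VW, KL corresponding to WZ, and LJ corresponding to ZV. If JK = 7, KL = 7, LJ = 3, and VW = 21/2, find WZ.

Since the triangles are similar, the ratio of corresponding sides is constant.
Scale factor k = VW / JK = 21/2 / 7 = 3/2
WZ = k * KL = 3/2 * 7 = 21/2

21/2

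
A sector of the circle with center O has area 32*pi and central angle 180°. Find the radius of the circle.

The sector covers 180°/360° = 1/2 of the full circle.
Full circle area = 32*pi / 1/2 = 64*pi.
Since full area = πr², we get r² = 64*pi/π = 64, so r = 8.

8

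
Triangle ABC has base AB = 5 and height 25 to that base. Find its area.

Area = (1/2) * base * height
Area = (1/2) * 5 * 25
Area = 125/2

125/2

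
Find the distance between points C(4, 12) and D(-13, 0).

d = sqrt((-17)^2 + (-12)^2) = sqrt(433)

sqrt(433)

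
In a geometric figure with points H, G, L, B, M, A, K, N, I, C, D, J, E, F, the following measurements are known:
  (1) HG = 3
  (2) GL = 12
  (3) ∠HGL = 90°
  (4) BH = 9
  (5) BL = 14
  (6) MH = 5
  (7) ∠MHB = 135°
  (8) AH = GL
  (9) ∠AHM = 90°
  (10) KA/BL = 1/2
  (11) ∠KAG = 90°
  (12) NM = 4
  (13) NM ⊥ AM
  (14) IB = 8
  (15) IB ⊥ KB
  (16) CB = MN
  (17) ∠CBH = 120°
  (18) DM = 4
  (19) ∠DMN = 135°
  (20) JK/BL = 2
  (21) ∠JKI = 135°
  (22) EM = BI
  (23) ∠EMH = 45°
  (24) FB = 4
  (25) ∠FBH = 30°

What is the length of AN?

From the given relations: AH = GL = 12.
Step 1: By the law of cosines on triangle AHM: AM² = 12² + 5² − 2·12·5·cos(90°) = 169, so AM = 13.
Step 2: By the law of cosines on triangle AMN: AN² = 13² + 4² − 2·13·4·cos(90°) = 185, so AN = √185.

Therefore, the length of AN = √185.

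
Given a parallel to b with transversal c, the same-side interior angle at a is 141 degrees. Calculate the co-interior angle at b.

Co-interior angles sum to 180: 180 - 141 = 39 degrees.

39 degrees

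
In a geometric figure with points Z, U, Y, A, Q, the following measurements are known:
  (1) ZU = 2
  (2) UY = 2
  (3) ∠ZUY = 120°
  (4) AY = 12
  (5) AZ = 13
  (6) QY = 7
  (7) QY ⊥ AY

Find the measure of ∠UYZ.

Step 1: By the law of cosines on triangle YUZ: YZ² = 2² + 2² − 2·2·2·cos(120°) = 12, so YZ = 2·√3.
Step 2: By the inverse law of cosines on triangle UYZ: cos(∠UYZ) = (2² + (2·√3)² − 2²) / (2·2·2·√3) = 12/13.86 = 0.866, so ∠UYZ = 30°.

Therefore, the measure of angle ∠UYZ = 30°.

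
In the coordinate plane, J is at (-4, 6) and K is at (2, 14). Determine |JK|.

d = sqrt((6)^2 + (8)^2) = sqrt(100) = 10

10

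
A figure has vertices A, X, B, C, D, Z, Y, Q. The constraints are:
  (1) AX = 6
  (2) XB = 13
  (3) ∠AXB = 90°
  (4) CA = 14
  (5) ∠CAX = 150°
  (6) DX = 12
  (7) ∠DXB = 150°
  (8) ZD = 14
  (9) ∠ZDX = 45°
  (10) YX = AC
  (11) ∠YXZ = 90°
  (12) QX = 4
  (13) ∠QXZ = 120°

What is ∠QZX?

Step 1: By the law of cosines on triangle ZDX: ZX² = 14² + 12² − 2·14·12·cos(45°) = 102.41, so ZX ≈ 10.12.
Step 2: By the law of cosines on triangle ZXQ: ZQ² = 10.12² + 4² − 2·10.12·4·cos(120°) = 158.89, so ZQ ≈ 12.61.
Step 3: By the inverse law of cosines on triangle QZX: cos(∠QZX) = (12.61² + 10.12² − 4²) / (2·12.61·10.12) = 245.3/255.13 = 0.9615, so ∠QZX = 15.95°.

Therefore, the measure of angle ∠QZX = 15.95°.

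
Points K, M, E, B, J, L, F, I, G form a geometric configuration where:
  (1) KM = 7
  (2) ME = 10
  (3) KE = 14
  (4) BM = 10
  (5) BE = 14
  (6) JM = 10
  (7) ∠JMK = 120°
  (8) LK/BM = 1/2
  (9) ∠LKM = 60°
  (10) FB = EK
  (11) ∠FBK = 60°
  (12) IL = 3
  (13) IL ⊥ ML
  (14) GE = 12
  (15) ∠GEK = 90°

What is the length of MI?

From the given relations: LK = 1/2·BM = 1/2·10 = 5.
Step 1: By the law of cosines on triangle LKM: LM² = 5² + 7² − 2·5·7·cos(60°) = 39, so LM = √39.
Step 2: By the law of cosines on triangle MLI: MI² = √39² + 3² − 2·√39·3·cos(90°) = 48, so MI = 4·√3.

Therefore, the length of MI = 4·√3.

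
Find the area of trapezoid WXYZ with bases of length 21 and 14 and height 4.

A trapezoid's area equals the midsegment times the height.
The midsegment is (21 + 14) / 2 = 35/2.
Area = 35/2 * 4 = 70.

70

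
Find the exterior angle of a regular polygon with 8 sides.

Each exterior angle of a regular n-gon is 360 / n.
For n = 8: 360 / 8 = 45 degrees.

45 degrees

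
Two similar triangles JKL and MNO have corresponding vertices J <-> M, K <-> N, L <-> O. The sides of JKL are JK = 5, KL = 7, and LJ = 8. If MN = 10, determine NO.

k = 10/5 = 2. NO = 2 * 7 = 14.

14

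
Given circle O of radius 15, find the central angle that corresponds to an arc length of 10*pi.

Arc length L = 2πr × θ/360, so θ = 360L / (2πr).
θ = 360 × 10*pi / (2π × 15)
θ = 120°
θ = 120°

120°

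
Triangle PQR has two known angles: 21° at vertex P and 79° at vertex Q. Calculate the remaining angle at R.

Let angle R = x. Then 21 + 79 + x = 180.
x = 180 - 100 = 80 degrees.

80 degrees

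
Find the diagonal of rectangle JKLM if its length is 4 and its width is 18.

Using the Pythagorean theorem:
d² = 4² + 18² = 16 + 324 = 340
d = sqrt(340) = 2*sqrt(85)

2*sqrt(85)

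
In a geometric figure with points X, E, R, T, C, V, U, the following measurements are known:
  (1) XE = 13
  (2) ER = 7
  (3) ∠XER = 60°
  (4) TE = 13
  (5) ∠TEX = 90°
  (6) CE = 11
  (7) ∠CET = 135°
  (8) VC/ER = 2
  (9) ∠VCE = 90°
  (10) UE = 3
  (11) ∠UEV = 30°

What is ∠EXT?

Step 1: By the law of cosines on triangle XET: XT² = 13² + 13² − 2·13·13·cos(90°) = 338, so XT = 13·√2.
Step 2: By the inverse law of cosines on triangle EXT: cos(∠EXT) = (13² + (13·√2)² − 13²) / (2·13·13·√2) = 338/478 = 0.7071, so ∠EXT = 45°.

Therefore, the measure of angle ∠EXT = 45°.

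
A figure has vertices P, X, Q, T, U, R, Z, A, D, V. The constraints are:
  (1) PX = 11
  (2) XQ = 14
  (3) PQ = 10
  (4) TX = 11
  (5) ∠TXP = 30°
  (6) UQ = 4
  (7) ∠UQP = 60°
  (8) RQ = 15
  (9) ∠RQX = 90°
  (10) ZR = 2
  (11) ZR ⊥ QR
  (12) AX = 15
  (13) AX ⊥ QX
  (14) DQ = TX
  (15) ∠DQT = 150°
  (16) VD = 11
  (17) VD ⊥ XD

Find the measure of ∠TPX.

Step 1: By the law of cosines on triangle PXT: PT² = 11² + 11² − 2·11·11·cos(30°) = 32.42, so PT ≈ 5.69.
Step 2: By the inverse law of cosines on triangle TPX: cos(∠TPX) = (5.69² + 11² − 11²) / (2·5.69·11) = 32.42/125.27 = 0.2588, so ∠TPX = 75°.

Therefore, the measure of angle ∠TPX = 75°.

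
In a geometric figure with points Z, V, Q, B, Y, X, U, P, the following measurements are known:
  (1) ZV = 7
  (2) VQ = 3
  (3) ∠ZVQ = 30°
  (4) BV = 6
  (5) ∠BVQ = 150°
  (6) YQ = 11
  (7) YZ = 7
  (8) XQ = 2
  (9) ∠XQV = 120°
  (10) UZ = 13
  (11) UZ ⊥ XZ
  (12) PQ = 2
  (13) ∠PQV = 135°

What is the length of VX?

Step 1: By the law of cosines on triangle VQX: VX² = 3² + 2² − 2·3·2·cos(120°) = 19, so VX = √19.

Therefore, the length of VX = √19.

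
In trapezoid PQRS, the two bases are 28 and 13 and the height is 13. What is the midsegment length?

The midsegment (median) of a trapezoid connects the midpoints of the non-parallel sides.
Its length is the average of the two bases: (28 + 13) / 2 = 41/2.

41/2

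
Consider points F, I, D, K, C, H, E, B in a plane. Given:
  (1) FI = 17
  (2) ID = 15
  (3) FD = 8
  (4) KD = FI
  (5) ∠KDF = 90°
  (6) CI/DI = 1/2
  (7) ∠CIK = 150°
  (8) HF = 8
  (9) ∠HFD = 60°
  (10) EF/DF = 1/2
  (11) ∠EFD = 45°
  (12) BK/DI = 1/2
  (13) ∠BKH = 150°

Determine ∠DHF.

Step 1: By the law of cosines on triangle HFD: HD² = 8² + 8² − 2·8·8·cos(60°) = 64, so HD = 8.
Step 2: By the inverse law of cosines on triangle DHF: cos(∠DHF) = (8² + 8² − 8²) / (2·8·8) = 64/128 = 0.5, so ∠DHF = 60°.

Therefore, the measure of angle ∠DHF = 60°.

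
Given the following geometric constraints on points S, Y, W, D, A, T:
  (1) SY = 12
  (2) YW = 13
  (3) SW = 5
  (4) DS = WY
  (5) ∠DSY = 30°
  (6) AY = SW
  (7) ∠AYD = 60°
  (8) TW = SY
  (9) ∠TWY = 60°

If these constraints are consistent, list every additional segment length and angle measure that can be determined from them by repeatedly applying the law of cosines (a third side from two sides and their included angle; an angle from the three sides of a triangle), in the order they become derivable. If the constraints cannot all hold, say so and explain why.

The constraints are consistent. Derivable facts, in order:
After 1 step:
- YD ≈ 6.54
- YT = √157
- ∠SWY = 67.38°
- ∠SYW = 22.62°
- ∠WSY = 90°
After 2 steps:
- DA ≈ 5.92
- ∠DYS = 83.49°
- ∠SDY = 66.51°
- ∠TYW = 56.04°
- ∠WTY = 63.96°
After 3 steps:
- ∠ADY = 46.97°
- ∠DAY = 73.03°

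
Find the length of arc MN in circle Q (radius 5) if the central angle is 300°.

The full circumference is 2πr = 2π(5) = 10*pi.
The arc spans 300° out of 360°, which is a fraction of 5/6.
Arc length = 10*pi × 5/6 = 25*pi/3.

25*pi/3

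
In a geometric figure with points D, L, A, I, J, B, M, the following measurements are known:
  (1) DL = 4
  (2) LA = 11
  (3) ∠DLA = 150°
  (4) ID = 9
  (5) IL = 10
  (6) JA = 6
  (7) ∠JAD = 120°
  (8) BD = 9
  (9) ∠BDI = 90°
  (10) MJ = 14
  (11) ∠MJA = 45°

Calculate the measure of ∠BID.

Step 1: By the law of cosines on triangle IDB: IB² = 9² + 9² − 2·9·9·cos(90°) = 162, so IB = 9·√2.
Step 2: By the inverse law of cosines on triangle BID: cos(∠BID) = ((9·√2)² + 9² − 9²) / (2·9·√2·9) = 162/229.1 = 0.7071, so ∠BID = 45°.

Therefore, the measure of angle ∠BID = 45°.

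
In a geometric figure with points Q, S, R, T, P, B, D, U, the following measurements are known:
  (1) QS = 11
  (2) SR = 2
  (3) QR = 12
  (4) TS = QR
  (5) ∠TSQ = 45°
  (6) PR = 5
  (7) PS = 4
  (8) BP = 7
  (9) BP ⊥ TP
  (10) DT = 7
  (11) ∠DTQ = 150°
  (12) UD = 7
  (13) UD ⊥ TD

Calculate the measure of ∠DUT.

Step 1: By the law of cosines on triangle UDT: UT² = 7² + 7² − 2·7·7·cos(90°) = 98, so UT = 7·√2.
Step 2: By the inverse law of cosines on triangle DUT: cos(∠DUT) = (7² + (7·√2)² − 7²) / (2·7·7·√2) = 98/138.59 = 0.7071, so ∠DUT = 45°.

Therefore, the measure of angle ∠DUT = 45°.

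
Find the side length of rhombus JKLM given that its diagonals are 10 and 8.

In a rhombus, the diagonals bisect each other perpendicularly, creating four congruent right triangles.
Each triangle has legs 5 (half of 10) and 4 (half of 8).
The hypotenuse of each right triangle is a side of the rhombus:
side = sqrt(5^2 + 4^2) = sqrt(41)

sqrt(41)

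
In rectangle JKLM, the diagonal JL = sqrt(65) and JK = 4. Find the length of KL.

Using the Pythagorean theorem: d^2 = a^2 + b^2
b^2 = d^2 - a^2
b^2 = 65 - 16
b^2 = 49
b = sqrt(49) = 7

7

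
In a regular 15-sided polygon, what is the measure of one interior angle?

Each interior angle of a regular n-gon is (n - 2) * 180 / n.
For n = 15: (15 - 2) * 180 / 15 = 2340/15 = 156 degrees.

156 degrees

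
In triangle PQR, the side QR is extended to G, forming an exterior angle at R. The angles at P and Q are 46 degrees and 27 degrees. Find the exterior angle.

Exterior angle = 46 + 27 = 73 degrees (exterior angle theorem).

73 degrees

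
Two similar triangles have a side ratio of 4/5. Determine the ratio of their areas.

Area scales with the square of linear dimensions. If every length is multiplied by 4/5, then the area is multiplied by (4/5)^2 = 16/25.
The area ratio is 16:25.

16:25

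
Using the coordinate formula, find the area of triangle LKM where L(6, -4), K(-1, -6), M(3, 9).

The Shoelace formula computes the area from vertex coordinates by summing cross products.
For vertices (6,-4), (-1,-6), (3,9):
Signed sum = 6*-6 - -1*-4 + -1*9 - 3*-6 + 3*-4 - 6*9
= -40 + 9 + -66 = -97
Area = (1/2)|-97| = 97/2.

97/2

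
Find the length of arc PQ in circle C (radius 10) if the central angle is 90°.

The full circumference is 2πr = 2π(10) = 20*pi.
The arc spans 90° out of 360°, which is a fraction of 1/4.
Arc length = 20*pi × 1/4 = 5*pi.

5*pi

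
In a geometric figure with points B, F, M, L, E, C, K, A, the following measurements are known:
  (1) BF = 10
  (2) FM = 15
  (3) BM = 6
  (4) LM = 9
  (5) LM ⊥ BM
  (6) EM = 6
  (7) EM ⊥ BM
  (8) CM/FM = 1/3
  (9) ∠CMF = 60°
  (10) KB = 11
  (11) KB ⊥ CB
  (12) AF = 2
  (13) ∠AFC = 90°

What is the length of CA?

From the given relations: CM = 1/3·FM = 1/3·15 = 5.
Step 1: By the law of cosines on triangle FMC: FC² = 15² + 5² − 2·15·5·cos(60°) = 175, so FC = 5·√7.
Step 2: By the law of cosines on triangle CFA: CA² = (5·√7)² + 2² − 2·5·√7·2·cos(90°) = 179, so CA = √179.

Therefore, the length of CA = √179.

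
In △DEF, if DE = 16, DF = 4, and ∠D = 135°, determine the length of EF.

When two sides and the included angle are known, the law of cosines gives the third side.
c^2 = a^2 + b^2 - 2ab cos(C) generalizes the Pythagorean theorem to non-right triangles.
Here: EF^2 = 256 + 16 - 128*(-sqrt(2)/2) = 64*sqrt(2) + 272
EF = 4*sqrt(4*sqrt(2) + 17)

4*sqrt(4*sqrt(2) + 17)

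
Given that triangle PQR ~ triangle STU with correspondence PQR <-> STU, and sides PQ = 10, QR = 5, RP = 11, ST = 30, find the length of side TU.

Since the triangles are similar, the ratio of corresponding sides is constant.
Scale factor k = ST / PQ = 30 / 10 = 3
TU = k * QR = 3 * 5 = 15

15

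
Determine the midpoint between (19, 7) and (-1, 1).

M = ((x₁ + x₂)/2, (y₁ + y₂)/2)
= ((19 + -1)/2, (7 + 1)/2)
= (18/2, 8/2) = (9, 4)

(9, 4)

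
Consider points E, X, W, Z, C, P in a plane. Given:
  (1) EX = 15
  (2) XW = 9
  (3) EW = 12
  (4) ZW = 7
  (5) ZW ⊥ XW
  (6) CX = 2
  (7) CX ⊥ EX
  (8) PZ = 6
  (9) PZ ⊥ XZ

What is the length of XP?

Step 1: By the law of cosines on triangle ZWX: ZX² = 7² + 9² − 2·7·9·cos(90°) = 130, so ZX = √130.
Step 2: By the law of cosines on triangle XZP: XP² = √130² + 6² − 2·√130·6·cos(90°) = 166, so XP = √166.

Therefore, the length of XP = √166.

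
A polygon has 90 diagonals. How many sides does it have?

Using d = n(n - 3)/2, we solve 90 = n(n - 3)/2.
So n(n - 3) = 180.
Testing n = 15: 15 * 12 = 180 = 180. Correct.
The polygon has 15 sides.

15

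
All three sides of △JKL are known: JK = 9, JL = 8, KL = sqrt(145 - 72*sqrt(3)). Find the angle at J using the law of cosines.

cos(J) = (9² + 8² - (sqrt(145 - 72*sqrt(3)))²) / (2 × 9 × 8) = sqrt(3)/2, so J = arccos(sqrt(3)/2) = 30°.

30°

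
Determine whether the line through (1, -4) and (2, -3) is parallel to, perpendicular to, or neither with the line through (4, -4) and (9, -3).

Slope of line 1: m1 = (-3 - -4)/(2 - 1) = 1/1 = 1
Slope of line 2: m2 = (-3 - -4)/(9 - 4) = 1/5 = 1/5
m1 != m2 (1 != 1/5), so not parallel.
m1 * m2 = (1) * (1/5) = 1/5 != -1, so not perpendicular.
The lines are neither parallel nor perpendicular.

Neither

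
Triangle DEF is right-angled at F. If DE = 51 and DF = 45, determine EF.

Rearranging the Pythagorean theorem to solve for the unknown leg:
leg^2 = hypotenuse^2 - known_leg^2 = 2601 - 2025 = 576
leg = sqrt(576) = 24.

24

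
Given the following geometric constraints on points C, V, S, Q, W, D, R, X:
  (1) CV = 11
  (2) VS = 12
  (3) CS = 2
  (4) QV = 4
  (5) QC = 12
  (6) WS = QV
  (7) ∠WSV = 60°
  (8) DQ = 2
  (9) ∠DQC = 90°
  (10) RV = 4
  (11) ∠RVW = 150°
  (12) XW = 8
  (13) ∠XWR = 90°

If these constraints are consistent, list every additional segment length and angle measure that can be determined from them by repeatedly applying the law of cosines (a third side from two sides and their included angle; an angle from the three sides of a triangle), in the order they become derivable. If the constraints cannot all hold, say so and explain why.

The constraints are consistent. Derivable facts, in order:
After 1 step:
- CD = 2·√37
- VW = 4·√7
- ∠CQV = 66.03°
- ∠CSV = 55.77°
- ∠CVQ = 94.56°
- ∠CVS = 8.65°
- ∠QCV = 19.41°
- ∠SCV = 115.58°
After 2 steps:
- WR ≈ 14.19
- ∠CDQ = 80.54°
- ∠DCQ = 9.46°
- ∠SVW = 19.11°
- ∠SWV = 100.89°
After 3 steps:
- RX ≈ 16.29
- ∠RWV = 8.1°
- ∠VRW = 21.9°
After 4 steps:
- ∠RXW = 60.58°
- ∠WRX = 29.42°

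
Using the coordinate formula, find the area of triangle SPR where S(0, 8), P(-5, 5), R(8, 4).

The Shoelace formula computes the area from vertex coordinates by summing cross products.
For vertices (0,8), (-5,5), (8,4):
Signed sum = 0*5 - -5*8 + -5*4 - 8*5 + 8*8 - 0*4
= 40 + -60 + 64 = 44
Area = (1/2)|44| = 22.

22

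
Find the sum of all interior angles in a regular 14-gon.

The sum of interior angles of an n-sided polygon is (n - 2) * 180.
For n = 14: (14 - 2) * 180 = 12 * 180 = 2160 degrees.

2160 degrees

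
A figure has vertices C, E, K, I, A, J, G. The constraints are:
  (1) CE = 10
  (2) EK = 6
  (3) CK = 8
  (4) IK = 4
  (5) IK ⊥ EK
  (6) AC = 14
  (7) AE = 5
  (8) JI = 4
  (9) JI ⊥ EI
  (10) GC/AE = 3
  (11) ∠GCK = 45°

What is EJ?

Step 1: By the law of cosines on triangle EKI: EI² = 6² + 4² − 2·6·4·cos(90°) = 52, so EI = 2·√13.
Step 2: By the law of cosines on triangle EIJ: EJ² = (2·√13)² + 4² − 2·2·√13·4·cos(90°) = 68, so EJ = 2·√17.

Therefore, the length of EJ = 2·√17.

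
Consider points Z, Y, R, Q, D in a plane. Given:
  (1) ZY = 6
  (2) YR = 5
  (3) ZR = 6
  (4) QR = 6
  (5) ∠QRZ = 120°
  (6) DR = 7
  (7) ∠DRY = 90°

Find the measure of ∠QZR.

Step 1: By the law of cosines on triangle ZRQ: ZQ² = 6² + 6² − 2·6·6·cos(120°) = 108, so ZQ = 6·√3.
Step 2: By the inverse law of cosines on triangle QZR: cos(∠QZR) = ((6·√3)² + 6² − 6²) / (2·6·√3·6) = 108/124.71 = 0.866, so ∠QZR = 30°.

Therefore, the measure of angle ∠QZR = 30°.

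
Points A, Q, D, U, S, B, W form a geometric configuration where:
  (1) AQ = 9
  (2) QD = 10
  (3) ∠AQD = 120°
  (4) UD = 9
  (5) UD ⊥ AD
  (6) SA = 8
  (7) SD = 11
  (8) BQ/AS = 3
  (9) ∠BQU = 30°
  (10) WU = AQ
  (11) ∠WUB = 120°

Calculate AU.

Step 1: By the law of cosines on triangle DQA: DA² = 10² + 9² − 2·10·9·cos(120°) = 271, so DA ≈ 16.46.
Step 2: By the law of cosines on triangle ADU: AU² = 16.46² + 9² − 2·16.46·9·cos(90°) = 352, so AU = 4·√22.

Therefore, the length of AU = 4·√22.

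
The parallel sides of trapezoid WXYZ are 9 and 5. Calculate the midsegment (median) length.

The midsegment (median) of a trapezoid connects the midpoints of the non-parallel sides.
Its length is the average of the two bases: (9 + 5) / 2 = 7.

7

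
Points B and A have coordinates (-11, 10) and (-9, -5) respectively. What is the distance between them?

The horizontal distance is |-9 - -11| = 2 and the vertical distance is |-5 - 10| = 15.
By the Pythagorean theorem, d = sqrt(2^2 + 15^2) = sqrt(229).

sqrt(229)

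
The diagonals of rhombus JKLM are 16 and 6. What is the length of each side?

The diagonals of a rhombus bisect each other at right angles.
Half-diagonals: 16/2 = 8 and 6/2 = 3
side = sqrt(8^2 + 3^2)
side = sqrt(64 + 9)
side = sqrt(73)

sqrt(73)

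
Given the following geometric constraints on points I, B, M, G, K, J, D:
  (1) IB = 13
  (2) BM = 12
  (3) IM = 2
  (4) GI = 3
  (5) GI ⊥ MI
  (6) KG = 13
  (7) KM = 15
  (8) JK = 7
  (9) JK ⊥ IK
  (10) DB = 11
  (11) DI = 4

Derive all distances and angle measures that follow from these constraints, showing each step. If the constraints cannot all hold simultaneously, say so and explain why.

The constraints are consistent.

Step 1: From MI = 2, IG = 3, and ∠MIG = 90°, by the law of cosines:
  MG² = MI² + IG² - 2·MI·IG·cos(90°) = 4 + 9 - 0 = 13
  MG = √13

Step 2: From IB = 13, ID = 4, BD = 11, by the inverse law of cosines:
  cos(∠BID) = (IB² + ID² - BD²) / (2·IB·ID)
  ∠BID = 52.02°

Step 3: From IB = 13, IM = 2, BM = 12, by the inverse law of cosines:
  cos(∠BIM) = (IB² + IM² - BM²) / (2·IB·IM)
  ∠BIM = 56.1°

Step 4: From BD = 11, BI = 13, DI = 4, by the inverse law of cosines:
  cos(∠DBI) = (BD² + BI² - DI²) / (2·BD·BI)
  ∠DBI = 16.66°

Step 5: From BI = 13, BM = 12, IM = 2, by the inverse law of cosines:
  cos(∠IBM) = (BI² + BM² - IM²) / (2·BI·BM)
  ∠IBM = 7.95°

Step 6: From MB = 12, MI = 2, BI = 13, by the inverse law of cosines:
  cos(∠BMI) = (MB² + MI² - BI²) / (2·MB·MI)
  ∠BMI = 115.94°

Step 7: From DB = 11, DI = 4, BI = 13, by the inverse law of cosines:
  cos(∠BDI) = (DB² + DI² - BI²) / (2·DB·DI)
  ∠BDI = 111.32°

Step 8: From MG = √13, MI = 2, GI = 3, by the inverse law of cosines:
  cos(∠GMI) = (MG² + MI² - GI²) / (2·MG·MI)
  ∠GMI = 56.31°

Step 9: From MG = √13, MK = 15, GK = 13, by the inverse law of cosines:
  cos(∠GMK) = (MG² + MK² - GK²) / (2·MG·MK)
  ∠GMK = 50.36°

Step 10: From GI = 3, GM = √13, IM = 2, by the inverse law of cosines:
  cos(∠IGM) = (GI² + GM² - IM²) / (2·GI·GM)
  ∠IGM = 33.69°

Step 11: From GK = 13, GM = √13, KM = 15, by the inverse law of cosines:
  cos(∠KGM) = (GK² + GM² - KM²) / (2·GK·GM)
  ∠KGM = 117.3°

Step 12: From KG = 13, KM = 15, GM = √13, by the inverse law of cosines:
  cos(∠GKM) = (KG² + KM² - GM²) / (2·KG·KM)
  ∠GKM = 12.33°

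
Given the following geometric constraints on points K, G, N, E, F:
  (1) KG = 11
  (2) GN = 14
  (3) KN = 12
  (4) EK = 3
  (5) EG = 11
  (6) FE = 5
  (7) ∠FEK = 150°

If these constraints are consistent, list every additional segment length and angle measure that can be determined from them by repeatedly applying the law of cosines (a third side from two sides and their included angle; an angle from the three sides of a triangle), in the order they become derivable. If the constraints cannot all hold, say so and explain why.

The constraints are consistent. Derivable facts, in order:
After 1 step:
- KF ≈ 7.74
- ∠EGK = 15.67°
- ∠EKG = 82.16°
- ∠GEK = 82.16°
- ∠GKN = 74.85°
- ∠GNK = 49.32°
- ∠KGN = 55.83°
After 2 steps:
- ∠EFK = 11.17°
- ∠EKF = 18.83°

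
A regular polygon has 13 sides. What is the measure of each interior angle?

Each interior angle of a regular n-gon is (n - 2) * 180 / n.
For n = 13: (13 - 2) * 180 / 13 = 1980/13 = 1980/13 degrees.

1980/13 degrees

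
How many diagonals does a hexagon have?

The number of diagonals in an n-gon is n(n - 3)/2.
For n = 6: 6(6 - 3)/2 = 6 × 3 / 2 = 9.

9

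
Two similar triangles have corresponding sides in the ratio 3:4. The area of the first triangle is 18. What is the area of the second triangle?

The ratio of areas of similar triangles = (side ratio)^2.
Side ratio = 3:4, so area ratio = 9:16.
Area of the second triangle / Area of the first triangle = 16/9
Area of the second triangle = 18 * 16/9 = 32

32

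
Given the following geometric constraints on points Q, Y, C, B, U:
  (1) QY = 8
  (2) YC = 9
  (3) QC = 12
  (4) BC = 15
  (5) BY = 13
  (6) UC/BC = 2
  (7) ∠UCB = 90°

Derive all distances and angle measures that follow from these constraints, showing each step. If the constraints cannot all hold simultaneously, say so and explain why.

The constraints are consistent.

From the given relations:
  UC = 2·BC = 2·15 = 30

Step 1: From BC = 15, CU = 30, and ∠BCU = 90°, by the law of cosines:
  BU² = BC² + CU² - 2·BC·CU·cos(90°) = 225 + 900 - 0 = 1125
  BU = 15·√5

Step 2: From QC = 12, QY = 8, CY = 9, by the inverse law of cosines:
  cos(∠CQY) = (QC² + QY² - CY²) / (2·QC·QY)
  ∠CQY = 48.59°

Step 3: From YB = 13, YC = 9, BC = 15, by the inverse law of cosines:
  cos(∠BYC) = (YB² + YC² - BC²) / (2·YB·YC)
  ∠BYC = 83.87°

Step 4: From YC = 9, YQ = 8, CQ = 12, by the inverse law of cosines:
  cos(∠CYQ) = (YC² + YQ² - CQ²) / (2·YC·YQ)
  ∠CYQ = 89.6°

Step 5: From CB = 15, CY = 9, BY = 13, by the inverse law of cosines:
  cos(∠BCY) = (CB² + CY² - BY²) / (2·CB·CY)
  ∠BCY = 59.51°

Step 6: From CQ = 12, CY = 9, QY = 8, by the inverse law of cosines:
  cos(∠QCY) = (CQ² + CY² - QY²) / (2·CQ·CY)
  ∠QCY = 41.81°

Step 7: From BC = 15, BY = 13, CY = 9, by the inverse law of cosines:
  cos(∠CBY) = (BC² + BY² - CY²) / (2·BC·BY)
  ∠CBY = 36.62°

Step 8: From BC = 15, BU = 15·√5, CU = 30, by the inverse law of cosines:
  cos(∠CBU) = (BC² + BU² - CU²) / (2·BC·BU)
  ∠CBU = 63.43°

Step 9: From UB = 15·√5, UC = 30, BC = 15, by the inverse law of cosines:
  cos(∠BUC) = (UB² + UC² - BC²) / (2·UB·UC)
  ∠BUC = 26.57°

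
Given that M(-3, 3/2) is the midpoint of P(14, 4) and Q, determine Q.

Using the midpoint formula: M = ((x1 + x2)/2, (y1 + y2)/2)
We know M = (-3, 3/2) and P = (14, 4)
For x: -3 = (14 + x2)/2, so x2 = 2*-3 - 14 = -20
For y: 3/2 = (4 + y2)/2, so y2 = 2*3/2 - 4 = -1
Q = (-20, -1)

(-20, -1)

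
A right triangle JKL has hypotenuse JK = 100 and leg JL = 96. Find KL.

By the Pythagorean theorem: KL^2 = JK^2 - JL^2
KL^2 = 100^2 - 96^2 = 10000 - 9216 = 784
KL = sqrt(784) = 28

28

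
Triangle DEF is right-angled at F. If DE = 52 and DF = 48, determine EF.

Rearranging the Pythagorean theorem to solve for the unknown leg:
leg^2 = hypotenuse^2 - known_leg^2 = 2704 - 2304 = 400
leg = sqrt(400) = 20.

20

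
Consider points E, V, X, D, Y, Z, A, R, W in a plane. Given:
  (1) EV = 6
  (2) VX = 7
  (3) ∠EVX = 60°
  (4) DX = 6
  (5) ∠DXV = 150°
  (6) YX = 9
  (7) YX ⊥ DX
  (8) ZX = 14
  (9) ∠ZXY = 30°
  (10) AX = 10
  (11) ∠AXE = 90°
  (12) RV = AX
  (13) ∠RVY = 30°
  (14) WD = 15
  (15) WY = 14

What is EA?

Step 1: By the law of cosines on triangle EVX: EX² = 6² + 7² − 2·6·7·cos(60°) = 43, so EX = √43.
Step 2: By the law of cosines on triangle EXA: EA² = √43² + 10² − 2·√43·10·cos(90°) = 143, so EA = √143.

Therefore, the length of EA = √143.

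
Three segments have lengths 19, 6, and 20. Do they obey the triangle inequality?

Check all three triangle inequalities:
19 + 6 = 25 > 20 ✓
19 + 20 = 39 > 6 ✓
6 + 20 = 26 > 19 ✓
All conditions hold, so these sides form a valid triangle.

Yes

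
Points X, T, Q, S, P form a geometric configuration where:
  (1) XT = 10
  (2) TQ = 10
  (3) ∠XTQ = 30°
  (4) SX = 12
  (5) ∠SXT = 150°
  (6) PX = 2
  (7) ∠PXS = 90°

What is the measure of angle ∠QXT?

Step 1: By the law of cosines on triangle XTQ: XQ² = 10² + 10² − 2·10·10·cos(30°) = 26.79, so XQ ≈ 5.18.
Step 2: By the inverse law of cosines on triangle QXT: cos(∠QXT) = (5.18² + 10² − 10²) / (2·5.18·10) = 26.79/103.53 = 0.2588, so ∠QXT = 75°.

Therefore, the measure of angle ∠QXT = 75°.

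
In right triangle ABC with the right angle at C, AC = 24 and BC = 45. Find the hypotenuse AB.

By the Pythagorean theorem: AB^2 = AC^2 + BC^2
AB^2 = 24^2 + 45^2 = 576 + 2025 = 2601
AB = sqrt(2601) = 51

51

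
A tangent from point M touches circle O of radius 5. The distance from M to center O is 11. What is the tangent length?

Let T be the point of tangency. Then OT ⊥ MT (radius ⊥ tangent).
In right triangle OTM: OM² = OT² + MT²
11² = 5² + MT²
MT² = 96, MT = 4*sqrt(6)

4*sqrt(6)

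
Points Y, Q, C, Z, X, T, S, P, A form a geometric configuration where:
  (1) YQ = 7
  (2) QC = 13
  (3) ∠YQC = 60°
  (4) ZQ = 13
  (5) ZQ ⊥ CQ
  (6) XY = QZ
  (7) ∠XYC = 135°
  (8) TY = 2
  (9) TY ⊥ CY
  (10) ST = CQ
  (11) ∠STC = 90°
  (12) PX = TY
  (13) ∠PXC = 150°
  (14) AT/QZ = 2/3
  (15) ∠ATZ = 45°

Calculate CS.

From the given relations: ST = CQ = 13.
Step 1: By the law of cosines on triangle CQY: CY² = 13² + 7² − 2·13·7·cos(60°) = 127, so CY = √127.
Step 2: By the law of cosines on triangle CYT: CT² = √127² + 2² − 2·√127·2·cos(90°) = 131, so CT = √131.
Step 3: By the law of cosines on triangle CTS: CS² = √131² + 13² − 2·√131·13·cos(90°) = 300, so CS = 10·√3.

Therefore, the length of CS = 10·√3.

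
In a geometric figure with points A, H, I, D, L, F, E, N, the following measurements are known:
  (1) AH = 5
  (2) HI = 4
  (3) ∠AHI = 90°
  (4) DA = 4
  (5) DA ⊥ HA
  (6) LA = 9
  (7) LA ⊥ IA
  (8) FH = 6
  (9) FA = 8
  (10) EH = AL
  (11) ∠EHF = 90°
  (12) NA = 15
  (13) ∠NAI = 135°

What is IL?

Step 1: By the law of cosines on triangle IHA: IA² = 4² + 5² − 2·4·5·cos(90°) = 41, so IA = √41.
Step 2: By the law of cosines on triangle IAL: IL² = √41² + 9² − 2·√41·9·cos(90°) = 122, so IL = √122.

Therefore, the length of IL = √122.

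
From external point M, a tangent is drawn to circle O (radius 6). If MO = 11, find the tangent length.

Let T be the point of tangency. Then OT ⊥ MT (radius ⊥ tangent).
In right triangle OTM: OM² = OT² + MT²
11² = 6² + MT²
MT² = 85, MT = sqrt(85)

sqrt(85)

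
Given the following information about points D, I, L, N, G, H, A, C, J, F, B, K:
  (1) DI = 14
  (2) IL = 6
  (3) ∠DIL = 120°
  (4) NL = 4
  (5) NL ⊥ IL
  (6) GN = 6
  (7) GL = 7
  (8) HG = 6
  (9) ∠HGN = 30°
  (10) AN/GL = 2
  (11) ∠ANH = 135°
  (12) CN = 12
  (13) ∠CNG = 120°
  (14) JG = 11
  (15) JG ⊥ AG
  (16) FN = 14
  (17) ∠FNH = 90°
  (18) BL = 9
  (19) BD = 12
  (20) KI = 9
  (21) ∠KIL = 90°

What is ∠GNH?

Step 1: By the law of cosines on triangle NGH: NH² = 6² + 6² − 2·6·6·cos(30°) = 9.65, so NH ≈ 3.11.
Step 2: By the inverse law of cosines on triangle GNH: cos(∠GNH) = (6² + 3.11² − 6²) / (2·6·3.11) = 9.65/37.27 = 0.2588, so ∠GNH = 75°.

Therefore, the measure of angle ∠GNH = 75°.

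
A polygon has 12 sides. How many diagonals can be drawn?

The number of diagonals in an n-gon is n(n - 3)/2.
For n = 12: 12(12 - 3)/2 = 12 × 9 / 2 = 54.

54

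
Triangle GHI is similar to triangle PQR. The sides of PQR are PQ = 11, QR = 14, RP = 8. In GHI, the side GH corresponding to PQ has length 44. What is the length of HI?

Similar triangles have proportional sides. Setting up the proportion:
GH / PQ = HI / QR
44 / 11 = HI / 14
HI = 14 * 44 / 11 = 56.

56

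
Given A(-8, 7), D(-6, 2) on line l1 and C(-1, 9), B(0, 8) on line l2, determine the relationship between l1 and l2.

Slope of line 1: m1 = (2 - 7)/(-6 - -8) = -5/2 = -5/2
Slope of line 2: m2 = (8 - 9)/(0 - -1) = -1/1 = -1
m1 != m2 and m1*m2 = 5/2 != -1. Neither.

Neither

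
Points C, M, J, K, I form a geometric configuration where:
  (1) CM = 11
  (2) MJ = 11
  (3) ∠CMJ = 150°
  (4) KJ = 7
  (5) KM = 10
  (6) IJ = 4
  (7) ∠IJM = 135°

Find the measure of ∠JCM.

Step 1: By the law of cosines on triangle CMJ: CJ² = 11² + 11² − 2·11·11·cos(150°) = 451.58, so CJ ≈ 21.25.
Step 2: By the inverse law of cosines on triangle JCM: cos(∠JCM) = (21.25² + 11² − 11²) / (2·21.25·11) = 451.58/467.51 = 0.9659, so ∠JCM = 15°.

Therefore, the measure of angle ∠JCM = 15°.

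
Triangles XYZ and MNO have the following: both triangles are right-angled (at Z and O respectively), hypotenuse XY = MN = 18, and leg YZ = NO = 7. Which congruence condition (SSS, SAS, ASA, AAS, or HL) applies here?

Consider the given information: both triangles are right-angled (at Z and O respectively), hypotenuse XY = MN = 18, and leg YZ = NO = 7
This is not SSS or ASA: SSS requires all three pairs of sides, but we don't have that. ASA requires two angles and the side between them.
The correct criterion is HL. The hypotenuse and one leg of two right triangles are equal (Hypotenuse-Leg).

HL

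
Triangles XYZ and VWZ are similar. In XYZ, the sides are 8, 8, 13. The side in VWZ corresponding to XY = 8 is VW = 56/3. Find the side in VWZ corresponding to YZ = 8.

Similar triangles have proportional sides. Setting up the proportion:
VW / XY = WZ / YZ
56/3 / 8 = WZ / 8
WZ = 8 * 56/3 / 8 = 56/3.

56/3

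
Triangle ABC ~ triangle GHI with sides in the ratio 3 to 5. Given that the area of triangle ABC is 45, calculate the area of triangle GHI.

The ratio of areas of similar triangles = (side ratio)^2.
Side ratio = 3:5, so area ratio = 9:25.
Area of GHI / Area of ABC = 25/9
Area of GHI = 45 * 25/9 = 125

125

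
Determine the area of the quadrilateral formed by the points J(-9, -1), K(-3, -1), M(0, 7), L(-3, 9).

Using the Shoelace formula for a quadrilateral (vertices in order):
Area = (1/2)|sum of (x_i * y_(i+1) - x_(i+1) * y_i)|
Terms: (-9*-1 - -3*-1) = 6, (-3*7 - 0*-1) = -21, (0*9 - -3*7) = 21, (-3*-1 - -9*9) = 84
Sum = 90
Area = (1/2)(90) = 45

45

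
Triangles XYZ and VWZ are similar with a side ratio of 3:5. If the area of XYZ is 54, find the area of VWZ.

For similar figures, the area ratio equals the square of the side ratio.
Side ratio (XYZ to VWZ) = 3:5, so area ratio = 3^2:5^2 = 9:25.
If the area of XYZ is 54, then the area of VWZ = 54 * (25/9) = 150.

150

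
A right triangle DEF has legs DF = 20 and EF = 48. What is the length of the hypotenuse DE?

By the Pythagorean theorem: DE^2 = DF^2 + EF^2
DE^2 = 20^2 + 48^2 = 400 + 2304 = 2704
DE = sqrt(2704) = 52

52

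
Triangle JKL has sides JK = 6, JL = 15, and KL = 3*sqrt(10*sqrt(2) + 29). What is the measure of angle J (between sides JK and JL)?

By the inverse law of cosines: cos(J) = (JK² + JL² - KL²) / (2 × JK × JL)
cos(J) = (6² + 15² - (3*sqrt(10*sqrt(2) + 29))²) / (2 × 6 × 15)
cos(J) = (36 + 225 - (90*sqrt(2) + 261)) / 180
cos(J) = -sqrt(2)/2
J = arccos(-sqrt(2)/2) = 135°

135°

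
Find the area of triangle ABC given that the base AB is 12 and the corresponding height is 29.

Area = (1/2)(12)(29) = 174

174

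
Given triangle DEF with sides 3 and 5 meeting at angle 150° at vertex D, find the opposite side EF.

Law of cosines: EF^2 = 3^2 + 5^2 - 2(3)(5)cos(150°) = 15*sqrt(3) + 34, so EF = sqrt(15*sqrt(3) + 34).

sqrt(15*sqrt(3) + 34)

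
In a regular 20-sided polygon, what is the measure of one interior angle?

Each interior angle of a regular n-gon is (n - 2) * 180 / n.
For n = 20: (20 - 2) * 180 / 20 = 3240/20 = 162 degrees.

162 degrees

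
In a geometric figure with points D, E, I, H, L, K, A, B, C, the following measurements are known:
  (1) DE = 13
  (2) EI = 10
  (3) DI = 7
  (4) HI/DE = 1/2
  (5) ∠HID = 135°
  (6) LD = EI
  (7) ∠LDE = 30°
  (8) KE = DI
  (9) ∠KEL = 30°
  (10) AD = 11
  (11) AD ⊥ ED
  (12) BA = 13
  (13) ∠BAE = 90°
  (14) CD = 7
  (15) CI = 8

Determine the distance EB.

Step 1: By the law of cosines on triangle EDA: EA² = 13² + 11² − 2·13·11·cos(90°) = 290, so EA ≈ 17.03.
Step 2: By the law of cosines on triangle EAB: EB² = 17.03² + 13² − 2·17.03·13·cos(90°) = 459, so EB = 3·√51.

Therefore, the length of EB = 3·√51.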